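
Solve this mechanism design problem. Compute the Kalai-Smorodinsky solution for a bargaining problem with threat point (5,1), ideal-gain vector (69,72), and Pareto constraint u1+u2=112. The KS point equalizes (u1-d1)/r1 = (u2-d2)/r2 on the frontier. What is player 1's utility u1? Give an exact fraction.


Step 1: At the KS point, (u1-d1)/r1 = (u2-d2)/r2 = t and u1+u2 = 112
Step 2: u1 = d1 + r1*t and u2 = d2 + r2*t, so (d1 + r1*t) + (d2 + r2*t) = 112
Step 3: t = (112 - 5 - 1)/(69 + 72) = 106/141
Step 4: u1 = d1 + r1*t = 5 + 69 * 106/141 = 2673/47
Step 5: (Check: u2 = d2 + r2*t = 2591/47; u1+u2 = 2673/47 + 2591/47 = 112, on the frontier.)

2673/47


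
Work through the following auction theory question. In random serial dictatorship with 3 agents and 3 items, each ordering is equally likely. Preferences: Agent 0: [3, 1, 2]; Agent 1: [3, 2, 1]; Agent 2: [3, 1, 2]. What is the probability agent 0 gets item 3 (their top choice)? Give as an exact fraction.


Step 1: Agent 0 wants item 3
Step 2: There are 6 possible orderings of agents
Step 3: In 2 orderings, agent 0 gets item 3
Step 4: Probability = 2/6 = 1/3

1/3


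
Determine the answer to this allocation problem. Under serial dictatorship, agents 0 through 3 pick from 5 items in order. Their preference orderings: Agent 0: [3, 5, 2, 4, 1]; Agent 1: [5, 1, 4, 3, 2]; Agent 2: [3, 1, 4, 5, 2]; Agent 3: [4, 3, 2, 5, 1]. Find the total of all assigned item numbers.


Step 1: Agent 0 picks item 3
Step 2: Agent 1 picks item 5
Step 3: Agent 2 picks item 1
Step 4: Agent 3 picks item 4
Step 5: Sum = 3 + 5 + 1 + 4 = 13

13


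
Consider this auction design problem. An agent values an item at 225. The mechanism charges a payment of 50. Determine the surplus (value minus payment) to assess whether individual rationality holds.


Step 1: Surplus = value - payment = 225 - 50 = 175
Step 2: IR is satisfied (surplus >= 0)

175


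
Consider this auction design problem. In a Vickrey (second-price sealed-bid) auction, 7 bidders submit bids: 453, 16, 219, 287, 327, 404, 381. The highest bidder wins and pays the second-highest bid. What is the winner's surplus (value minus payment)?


Step 1: Sort bids in descending order: 453, 404, 381, 327, 287, 219, 16
Step 2: The winning bid is the highest: 453
Step 3: The payment equals the second-highest bid: 404
Step 4: Surplus = winner's bid - payment = 453 - 404 = 49

49


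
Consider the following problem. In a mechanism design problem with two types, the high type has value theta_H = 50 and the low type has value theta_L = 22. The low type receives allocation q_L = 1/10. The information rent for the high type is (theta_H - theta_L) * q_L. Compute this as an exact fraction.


Step 1: theta_H - theta_L = 50 - 22 = 28
Step 2: Information rent = (theta_H - theta_L) * q_L
Step 3: = 28 * 1/10
Step 4: = 14/5

14/5


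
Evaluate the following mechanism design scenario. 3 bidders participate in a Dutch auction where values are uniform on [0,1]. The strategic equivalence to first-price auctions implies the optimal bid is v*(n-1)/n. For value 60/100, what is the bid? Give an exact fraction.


Step 1: Dutch auctions are strategically equivalent to first-price auctions
Step 2: The equilibrium bid is b(v) = v*(n-1)/n
Step 3: b = 3/5 * 2/3
Step 4: b = 2/5

2/5


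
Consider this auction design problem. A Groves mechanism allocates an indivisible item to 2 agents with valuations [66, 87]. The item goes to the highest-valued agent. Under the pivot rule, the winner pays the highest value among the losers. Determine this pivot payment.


Step 1: The efficient winner is agent 1 with value 87
Step 2: Other agents' values: [66]
Step 3: Pivot payment = max(others) = 66
Step 4: The winner pays 66

66


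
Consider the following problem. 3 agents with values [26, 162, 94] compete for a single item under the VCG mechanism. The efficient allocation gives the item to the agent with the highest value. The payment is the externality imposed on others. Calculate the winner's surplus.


Step 1: The winner is the agent with the highest value: agent 1 with value 162
Step 2: Values of other agents: [26, 94]
Step 3: VCG payment = max of others' values = 94
Step 4: Surplus = 162 - 94 = 68

68


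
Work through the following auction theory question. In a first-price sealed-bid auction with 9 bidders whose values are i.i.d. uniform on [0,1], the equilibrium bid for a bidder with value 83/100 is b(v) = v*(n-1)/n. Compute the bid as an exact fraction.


Step 1: The symmetric BNE bidding function is b(v) = v * (n-1) / n
Step 2: Substitute v = 83/100 and n = 9
Step 3: b = 83/100 * 8/9
Step 4: b = 166/225

166/225


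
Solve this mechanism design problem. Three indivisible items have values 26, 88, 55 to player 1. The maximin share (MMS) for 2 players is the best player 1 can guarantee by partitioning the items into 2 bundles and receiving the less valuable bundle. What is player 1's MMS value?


Step 1: Item values = 26, 88, 55
Step 2: Enumerate all 2-bundle partitions and take the smaller bundle:
  Partition 1: {26} vs {88,55} -> bundles 26, 143; min = 26
  Partition 2: {88} vs {26,55} -> bundles 88, 81; min = 81
  Partition 3: {55} vs {26,88} -> bundles 55, 114; min = 55
Step 3: MMS = max(26, 81, 55) = 81

81


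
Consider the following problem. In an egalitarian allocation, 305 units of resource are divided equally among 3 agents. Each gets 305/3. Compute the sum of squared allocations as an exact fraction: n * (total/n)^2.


Step 1: Each agent's share = 305/3
Step 2: Square of each share = (305/3)^2 = 93025/9
Step 3: Sum of squares = 3 * 93025/9 = 93025/3

93025/3


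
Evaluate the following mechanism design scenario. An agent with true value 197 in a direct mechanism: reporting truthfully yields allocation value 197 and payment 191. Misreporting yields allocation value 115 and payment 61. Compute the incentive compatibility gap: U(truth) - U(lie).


Step 1: U(truth) = value - payment = 197 - 191 = 6
Step 2: U(lie) = allocation - payment = 115 - 61 = 54
Step 3: IC gap = 6 - 54 = -48

-48


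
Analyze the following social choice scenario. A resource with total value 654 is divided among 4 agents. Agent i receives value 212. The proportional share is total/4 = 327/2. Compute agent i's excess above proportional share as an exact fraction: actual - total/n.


Step 1: Proportional share = 654/4 = 327/2
Step 2: Agent's actual allocation = 212
Step 3: Excess = 212 - 327/2 = 97/2

97/2


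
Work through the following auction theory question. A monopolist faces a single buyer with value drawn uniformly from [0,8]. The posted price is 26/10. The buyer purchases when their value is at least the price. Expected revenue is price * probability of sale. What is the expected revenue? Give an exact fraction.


Step 1: Posted price r = 13/5, value support [0,8]
Step 2: P(v >= r) = (8 - 13/5)/8 = 27/40
Step 3: Expected revenue = r * P(v >= r) = 13/5 * 27/40
Step 4: Revenue = 351/200

351/200


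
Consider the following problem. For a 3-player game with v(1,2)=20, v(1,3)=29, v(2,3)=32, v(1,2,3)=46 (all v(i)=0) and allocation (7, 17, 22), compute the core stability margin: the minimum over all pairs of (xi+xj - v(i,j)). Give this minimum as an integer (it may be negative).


Step 1: Slack for coalition (1,2): x1+x2 - v12 = 24 - 20 = 4
Step 2: Slack for coalition (1,3): x1+x3 - v13 = 29 - 29 = 0
Step 3: Slack for coalition (2,3): x2+x3 - v23 = 39 - 32 = 7
Step 4: Minimum slack = min(4, 0, 7) = 0, attained by (1,3); no pair can gain by deviating, so the allocation is in the core

0


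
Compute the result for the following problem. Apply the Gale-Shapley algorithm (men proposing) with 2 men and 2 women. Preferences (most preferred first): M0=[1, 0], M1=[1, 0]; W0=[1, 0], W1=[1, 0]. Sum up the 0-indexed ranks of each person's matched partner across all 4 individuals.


Step 1: Run Gale-Shapley (men propose, women hold best offer):
  M0 proposes to W1; she accepts
  M1 proposes to W1; she switches from M0
  M0 proposes to W0; she accepts
Step 2: Final matching: W0-M0, W1-M1
Step 3: 0-indexed ranks (man's rank of his match, then woman's): 1 + 1 + 0 + 0
Step 4: Total rank sum = 2

2


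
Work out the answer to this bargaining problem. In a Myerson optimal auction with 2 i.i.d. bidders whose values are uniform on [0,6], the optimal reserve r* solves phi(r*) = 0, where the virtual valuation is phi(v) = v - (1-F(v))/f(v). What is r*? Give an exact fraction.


Step 1: For U[0,6], F(v) = v/6 and f(v) = 1/6
Step 2: phi(v) = v - (1 - v/6)/(1/6) = v - (6 - v) = 2v - 6
Step 3: Set phi(r*) = 0: 2r* - 6 = 0
Step 4: r* = 6/2 = 3 (the number of bidders n = 2 does not enter)

3


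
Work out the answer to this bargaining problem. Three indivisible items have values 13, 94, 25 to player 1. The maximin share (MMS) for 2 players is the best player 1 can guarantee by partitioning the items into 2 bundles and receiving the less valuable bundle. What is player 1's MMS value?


Step 1: Item values = 13, 94, 25
Step 2: Enumerate all 2-bundle partitions and take the smaller bundle:
  Partition 1: {13} vs {94,25} -> bundles 13, 119; min = 13
  Partition 2: {94} vs {13,25} -> bundles 94, 38; min = 38
  Partition 3: {25} vs {13,94} -> bundles 25, 107; min = 25
Step 3: MMS = max(13, 38, 25) = 38

38


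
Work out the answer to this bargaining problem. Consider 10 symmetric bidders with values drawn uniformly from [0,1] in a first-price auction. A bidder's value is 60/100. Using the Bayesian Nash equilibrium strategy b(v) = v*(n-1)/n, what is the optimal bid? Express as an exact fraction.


Step 1: The symmetric BNE bidding function is b(v) = v * (n-1) / n
Step 2: Substitute v = 3/5 and n = 10
Step 3: b = 3/5 * 9/10
Step 4: b = 27/50

27/50


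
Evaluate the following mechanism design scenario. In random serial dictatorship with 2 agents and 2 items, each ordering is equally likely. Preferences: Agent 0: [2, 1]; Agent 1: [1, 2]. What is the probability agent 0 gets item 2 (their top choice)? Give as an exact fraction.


Step 1: Agent 0 wants item 2
Step 2: There are 2 possible orderings of agents
Step 3: In 2 orderings, agent 0 gets item 2
Step 4: Probability = 2/2 = 1

1


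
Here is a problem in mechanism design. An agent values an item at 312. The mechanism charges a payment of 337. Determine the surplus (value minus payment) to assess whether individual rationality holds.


Step 1: Surplus = value - payment = 312 - 337 = -25
Step 2: IR is violated (surplus < 0)

-25


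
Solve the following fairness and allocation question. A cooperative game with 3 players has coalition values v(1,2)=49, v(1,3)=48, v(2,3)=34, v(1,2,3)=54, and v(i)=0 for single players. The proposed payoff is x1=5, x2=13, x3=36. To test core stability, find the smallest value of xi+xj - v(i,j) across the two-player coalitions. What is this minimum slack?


Step 1: Slack for coalition (1,2): x1+x2 - v12 = 18 - 49 = -31
Step 2: Slack for coalition (1,3): x1+x3 - v13 = 41 - 48 = -7
Step 3: Slack for coalition (2,3): x2+x3 - v23 = 49 - 34 = 15
Step 4: Minimum slack = min(-31, -7, 15) = -31, attained by (1,2); coalition (1,2) can block (slack < 0), so the allocation is not in the core

-31


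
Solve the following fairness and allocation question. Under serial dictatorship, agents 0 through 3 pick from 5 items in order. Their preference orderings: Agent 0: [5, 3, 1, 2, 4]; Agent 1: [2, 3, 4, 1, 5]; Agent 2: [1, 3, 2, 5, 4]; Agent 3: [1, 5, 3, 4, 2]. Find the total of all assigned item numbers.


Step 1: Agent 0 picks item 5
Step 2: Agent 1 picks item 2
Step 3: Agent 2 picks item 1
Step 4: Agent 3 picks item 3
Step 5: Sum = 5 + 2 + 1 + 3 = 11

11


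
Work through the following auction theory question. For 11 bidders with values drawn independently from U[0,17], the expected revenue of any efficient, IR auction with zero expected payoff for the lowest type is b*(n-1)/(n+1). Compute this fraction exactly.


Step 1: By Revenue Equivalence, expected revenue = b*(n-1)/(n+1)
Step 2: Substituting n = 11, b = 17
Step 3: Revenue = 17*(11-1)/(11+1) = 17*10/12
Step 4: Revenue = 170/12 = 85/6

85/6


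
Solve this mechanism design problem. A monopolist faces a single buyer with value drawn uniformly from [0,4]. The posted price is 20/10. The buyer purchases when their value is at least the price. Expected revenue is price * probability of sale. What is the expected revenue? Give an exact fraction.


Step 1: Posted price r = 2, value support [0,4]
Step 2: P(v >= r) = (4 - 2)/4 = 1/2
Step 3: Expected revenue = r * P(v >= r) = 2 * 1/2
Step 4: Revenue = 1

1


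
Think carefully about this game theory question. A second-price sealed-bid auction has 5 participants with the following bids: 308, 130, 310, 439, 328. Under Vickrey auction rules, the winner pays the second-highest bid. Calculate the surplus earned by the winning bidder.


Step 1: Sort bids in descending order: 439, 328, 310, 308, 130
Step 2: The winning bid is the highest: 439
Step 3: The payment equals the second-highest bid: 328
Step 4: Surplus = winner's bid - payment = 439 - 328 = 111

111


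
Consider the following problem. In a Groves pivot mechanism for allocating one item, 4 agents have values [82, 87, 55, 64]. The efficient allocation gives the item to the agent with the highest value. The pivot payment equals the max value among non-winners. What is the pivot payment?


Step 1: The efficient winner is agent 1 with value 87
Step 2: Other agents' values: [82, 55, 64]
Step 3: Pivot payment = max(others) = 82
Step 4: The winner pays 82

82


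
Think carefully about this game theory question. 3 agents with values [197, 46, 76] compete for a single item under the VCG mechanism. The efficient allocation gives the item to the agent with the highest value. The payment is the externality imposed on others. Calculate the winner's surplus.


Step 1: The winner is the agent with the highest value: agent 0 with value 197
Step 2: Values of other agents: [46, 76]
Step 3: VCG payment = max of others' values = 76
Step 4: Surplus = 197 - 76 = 121

121


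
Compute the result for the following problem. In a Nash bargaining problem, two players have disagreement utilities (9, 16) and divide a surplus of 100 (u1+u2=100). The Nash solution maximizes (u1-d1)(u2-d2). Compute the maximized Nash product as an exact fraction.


Step 1: The Nash solution splits surplus symmetrically above the disagreement point
Step 2: u1 = (total + d1 - d2)/2 = (100 + 9 - 16)/2 = 93/2
Step 3: u2 = (total - d1 + d2)/2 = (100 - 9 + 16)/2 = 107/2
Step 4: Nash product = (93/2 - 9) * (107/2 - 16)
Step 5: = 75/2 * 75/2 = 5625/4

5625/4


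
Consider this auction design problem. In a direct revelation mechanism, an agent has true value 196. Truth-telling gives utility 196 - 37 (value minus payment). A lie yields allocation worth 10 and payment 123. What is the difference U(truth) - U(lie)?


Step 1: U(truth) = value - payment = 196 - 37 = 159
Step 2: U(lie) = allocation - payment = 10 - 123 = -113
Step 3: IC gap = 159 - (-113) = 272

272


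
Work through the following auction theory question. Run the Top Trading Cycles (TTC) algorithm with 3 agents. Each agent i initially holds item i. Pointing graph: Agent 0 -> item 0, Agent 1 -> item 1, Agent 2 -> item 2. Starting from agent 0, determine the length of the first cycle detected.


Step 1: Trace the pointer graph from agent 0: 0 -> 0
Step 2: A cycle is detected when we revisit agent 0
Step 3: The cycle is: 0 -> 0
Step 4: Cycle length = 1

1


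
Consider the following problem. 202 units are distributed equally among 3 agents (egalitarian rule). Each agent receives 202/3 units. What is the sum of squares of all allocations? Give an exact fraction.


Step 1: Each agent's share = 202/3
Step 2: Square of each share = (202/3)^2 = 40804/9
Step 3: Sum of squares = 3 * 40804/9 = 40804/3

40804/3


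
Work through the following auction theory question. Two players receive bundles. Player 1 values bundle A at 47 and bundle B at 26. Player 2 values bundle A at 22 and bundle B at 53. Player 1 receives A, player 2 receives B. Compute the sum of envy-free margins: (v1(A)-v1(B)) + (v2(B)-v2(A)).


Step 1: Player 1's margin = v1(A) - v1(B) = 47 - 26 = 21
Step 2: Player 2's margin = v2(B) - v2(A) = 53 - 22 = 31
Step 3: Total margin = 21 + 31 = 52

52


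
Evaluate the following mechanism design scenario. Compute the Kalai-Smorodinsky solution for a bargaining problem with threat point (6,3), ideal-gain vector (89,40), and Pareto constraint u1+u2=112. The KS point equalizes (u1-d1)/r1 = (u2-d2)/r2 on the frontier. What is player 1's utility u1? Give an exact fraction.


Step 1: At the KS point, (u1-d1)/r1 = (u2-d2)/r2 = t and u1+u2 = 112
Step 2: u1 = d1 + r1*t and u2 = d2 + r2*t, so (d1 + r1*t) + (d2 + r2*t) = 112
Step 3: t = (112 - 6 - 3)/(89 + 40) = 103/129
Step 4: u1 = d1 + r1*t = 6 + 89 * 103/129 = 9941/129
Step 5: (Check: u2 = d2 + r2*t = 4507/129; u1+u2 = 9941/129 + 4507/129 = 112, on the frontier.)

9941/129


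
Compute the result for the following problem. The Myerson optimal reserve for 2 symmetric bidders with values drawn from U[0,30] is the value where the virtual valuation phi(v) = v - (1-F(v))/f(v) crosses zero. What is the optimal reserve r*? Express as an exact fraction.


Step 1: For U[0,30], F(v) = v/30 and f(v) = 1/30
Step 2: phi(v) = v - (1 - v/30)/(1/30) = v - (30 - v) = 2v - 30
Step 3: Set phi(r*) = 0: 2r* - 30 = 0
Step 4: r* = 30/2 = 15 (the number of bidders n = 2 does not enter)

15


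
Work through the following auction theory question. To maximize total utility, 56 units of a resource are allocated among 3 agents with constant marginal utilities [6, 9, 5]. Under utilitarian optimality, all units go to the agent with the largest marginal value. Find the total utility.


Step 1: The marginal utilities are [6, 9, 5]
Step 2: The highest marginal utility is 9
Step 3: All 56 units go to that agent
Step 4: Total utility = 9 * 56 = 504

504


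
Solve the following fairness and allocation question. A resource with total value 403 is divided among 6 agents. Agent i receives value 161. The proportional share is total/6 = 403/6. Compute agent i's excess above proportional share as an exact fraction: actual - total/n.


Step 1: Proportional share = 403/6
Step 2: Agent's actual allocation = 161
Step 3: Excess = 161 - 403/6 = 563/6

563/6


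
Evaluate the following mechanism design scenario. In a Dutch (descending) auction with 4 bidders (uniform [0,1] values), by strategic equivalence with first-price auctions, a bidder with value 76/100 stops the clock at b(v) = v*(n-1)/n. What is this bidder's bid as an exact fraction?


Step 1: Dutch auctions are strategically equivalent to first-price auctions
Step 2: The equilibrium bid is b(v) = v*(n-1)/n
Step 3: b = 19/25 * 3/4
Step 4: b = 57/100

57/100


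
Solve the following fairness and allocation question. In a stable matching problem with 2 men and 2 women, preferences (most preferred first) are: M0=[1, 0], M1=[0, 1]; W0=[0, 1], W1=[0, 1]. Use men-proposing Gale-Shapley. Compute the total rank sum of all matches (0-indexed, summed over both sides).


Step 1: Run Gale-Shapley (men propose, women hold best offer):
  M0 proposes to W1; she accepts
  M1 proposes to W0; she accepts
Step 2: Final matching: W0-M1, W1-M0
Step 3: 0-indexed ranks (man's rank of his match, then woman's): 0 + 1 + 0 + 0
Step 4: Total rank sum = 1

1


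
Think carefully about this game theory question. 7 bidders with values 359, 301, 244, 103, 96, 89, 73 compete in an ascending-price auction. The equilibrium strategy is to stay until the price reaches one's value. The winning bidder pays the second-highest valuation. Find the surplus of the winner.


Step 1: Identify the highest value: 359
Step 2: Identify the second-highest value: 301
Step 3: The final price = second-highest value = 301
Step 4: Surplus = 359 - 301 = 58

58


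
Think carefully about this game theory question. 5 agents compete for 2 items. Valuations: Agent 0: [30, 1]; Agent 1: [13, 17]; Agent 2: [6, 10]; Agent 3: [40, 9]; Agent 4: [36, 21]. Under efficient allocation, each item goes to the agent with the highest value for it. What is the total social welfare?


Step 1: For each item, find the maximum value among all agents.
Step 2: Item 0 -> Agent 3 (value 40)
Step 3: Item 1 -> Agent 4 (value 21)
Step 4: Total welfare = 40 + 21 = 61

61


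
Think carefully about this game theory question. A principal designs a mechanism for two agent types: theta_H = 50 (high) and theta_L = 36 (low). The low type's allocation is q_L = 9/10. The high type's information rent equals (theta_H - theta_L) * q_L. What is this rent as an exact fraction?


Step 1: theta_H - theta_L = 50 - 36 = 14
Step 2: Information rent = (theta_H - theta_L) * q_L
Step 3: = 14 * 9/10
Step 4: = 63/5

63/5


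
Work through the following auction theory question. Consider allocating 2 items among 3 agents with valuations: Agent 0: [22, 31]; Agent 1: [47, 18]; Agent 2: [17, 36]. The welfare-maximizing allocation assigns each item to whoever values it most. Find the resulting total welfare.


Step 1: For each item, find the maximum value among all agents.
Step 2: Item 0 -> Agent 1 (value 47)
Step 3: Item 1 -> Agent 2 (value 36)
Step 4: Total welfare = 47 + 36 = 83

83


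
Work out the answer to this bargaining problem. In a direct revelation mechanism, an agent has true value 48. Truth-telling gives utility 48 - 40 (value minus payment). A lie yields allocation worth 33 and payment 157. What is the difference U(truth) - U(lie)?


Step 1: U(truth) = value - payment = 48 - 40 = 8
Step 2: U(lie) = allocation - payment = 33 - 157 = -124
Step 3: IC gap = 8 - (-124) = 132

132


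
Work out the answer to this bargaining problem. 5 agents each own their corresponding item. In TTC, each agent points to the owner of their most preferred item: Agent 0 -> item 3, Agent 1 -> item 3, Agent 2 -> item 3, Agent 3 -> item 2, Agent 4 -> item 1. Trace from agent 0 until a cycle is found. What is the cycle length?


Step 1: Trace the pointer graph from agent 0: 0 -> 3 -> 2 -> 3
Step 2: A cycle is detected when we revisit agent 3
Step 3: The cycle is: 3 -> 2 -> 3
Step 4: Cycle length = 2

2


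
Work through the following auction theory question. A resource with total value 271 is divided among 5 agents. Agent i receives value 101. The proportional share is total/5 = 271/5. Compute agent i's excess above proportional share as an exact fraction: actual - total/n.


Step 1: Proportional share = 271/5
Step 2: Agent's actual allocation = 101
Step 3: Excess = 101 - 271/5 = 234/5

234/5


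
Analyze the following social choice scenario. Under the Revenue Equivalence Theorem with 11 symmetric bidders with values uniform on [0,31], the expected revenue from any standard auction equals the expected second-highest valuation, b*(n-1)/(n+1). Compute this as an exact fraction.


Step 1: By Revenue Equivalence, expected revenue = b*(n-1)/(n+1)
Step 2: Substituting n = 11, b = 31
Step 3: Revenue = 31*(11-1)/(11+1) = 31*10/12
Step 4: Revenue = 310/12 = 155/6

155/6


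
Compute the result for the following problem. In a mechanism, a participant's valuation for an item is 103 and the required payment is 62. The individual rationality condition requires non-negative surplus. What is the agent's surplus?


Step 1: Surplus = value - payment = 103 - 62 = 41
Step 2: IR is satisfied (surplus >= 0)

41


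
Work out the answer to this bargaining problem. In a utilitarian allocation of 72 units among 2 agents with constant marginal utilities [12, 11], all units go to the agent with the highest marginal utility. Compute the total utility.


Step 1: The marginal utilities are [12, 11]
Step 2: The highest marginal utility is 12
Step 3: All 72 units go to that agent
Step 4: Total utility = 12 * 72 = 864

864


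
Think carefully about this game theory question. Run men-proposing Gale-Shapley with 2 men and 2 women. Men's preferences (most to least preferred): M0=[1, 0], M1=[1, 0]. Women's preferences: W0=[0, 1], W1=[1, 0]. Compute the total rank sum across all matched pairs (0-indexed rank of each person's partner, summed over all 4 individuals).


Step 1: Run Gale-Shapley (men propose, women hold best offer):
  M0 proposes to W1; she accepts
  M1 proposes to W1; she switches from M0
  M0 proposes to W0; she accepts
Step 2: Final matching: W0-M0, W1-M1
Step 3: 0-indexed ranks (man's rank of his match, then woman's): 1 + 0 + 0 + 0
Step 4: Total rank sum = 1

1


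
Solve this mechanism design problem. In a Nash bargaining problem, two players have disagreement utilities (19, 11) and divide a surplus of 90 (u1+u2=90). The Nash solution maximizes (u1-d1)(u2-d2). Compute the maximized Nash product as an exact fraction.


Step 1: The Nash solution splits surplus symmetrically above the disagreement point
Step 2: u1 = (total + d1 - d2)/2 = (90 + 19 - 11)/2 = 49
Step 3: u2 = (total - d1 + d2)/2 = (90 - 19 + 11)/2 = 41
Step 4: Nash product = (49 - 19) * (41 - 11)
Step 5: = 30 * 30 = 900

900


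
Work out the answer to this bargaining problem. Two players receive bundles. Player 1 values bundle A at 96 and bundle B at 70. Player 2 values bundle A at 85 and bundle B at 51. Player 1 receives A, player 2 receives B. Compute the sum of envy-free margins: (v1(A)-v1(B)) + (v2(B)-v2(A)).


Step 1: Player 1's margin = v1(A) - v1(B) = 96 - 70 = 26
Step 2: Player 2's margin = v2(B) - v2(A) = 51 - 85 = -34
Step 3: Total margin = 26 + -34 = -8

-8


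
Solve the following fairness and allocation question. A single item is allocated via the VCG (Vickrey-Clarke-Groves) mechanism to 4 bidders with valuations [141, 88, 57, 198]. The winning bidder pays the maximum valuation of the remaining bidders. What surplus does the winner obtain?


Step 1: The winner is the agent with the highest value: agent 3 with value 198
Step 2: Values of other agents: [141, 88, 57]
Step 3: VCG payment = max of others' values = 141
Step 4: Surplus = 198 - 141 = 57

57


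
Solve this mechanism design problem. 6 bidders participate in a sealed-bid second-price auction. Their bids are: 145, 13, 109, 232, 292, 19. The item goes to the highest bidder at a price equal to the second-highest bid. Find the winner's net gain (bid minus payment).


Step 1: Sort bids in descending order: 292, 232, 145, 109, 19, 13
Step 2: The winning bid is the highest: 292
Step 3: The payment equals the second-highest bid: 232
Step 4: Surplus = winner's bid - payment = 292 - 232 = 60

60


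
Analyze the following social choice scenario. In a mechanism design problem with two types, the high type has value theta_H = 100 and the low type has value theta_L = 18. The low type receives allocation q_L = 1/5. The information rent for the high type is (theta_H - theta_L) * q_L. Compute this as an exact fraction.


Step 1: theta_H - theta_L = 100 - 18 = 82
Step 2: Information rent = (theta_H - theta_L) * q_L
Step 3: = 82 * 1/5
Step 4: = 82/5

82/5


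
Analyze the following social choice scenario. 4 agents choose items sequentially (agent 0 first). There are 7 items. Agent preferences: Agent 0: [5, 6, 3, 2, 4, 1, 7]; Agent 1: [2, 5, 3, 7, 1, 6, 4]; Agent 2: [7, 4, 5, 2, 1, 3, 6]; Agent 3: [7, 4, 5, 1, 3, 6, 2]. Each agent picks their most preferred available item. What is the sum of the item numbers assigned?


Step 1: Agent 0 picks item 5
Step 2: Agent 1 picks item 2
Step 3: Agent 2 picks item 7
Step 4: Agent 3 picks item 4
Step 5: Sum = 5 + 2 + 7 + 4 = 18

18


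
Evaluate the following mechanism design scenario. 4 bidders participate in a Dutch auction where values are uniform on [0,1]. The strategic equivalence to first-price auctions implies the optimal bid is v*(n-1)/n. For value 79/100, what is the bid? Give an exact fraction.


Step 1: Dutch auctions are strategically equivalent to first-price auctions
Step 2: The equilibrium bid is b(v) = v*(n-1)/n
Step 3: b = 79/100 * 3/4
Step 4: b = 237/400

237/400


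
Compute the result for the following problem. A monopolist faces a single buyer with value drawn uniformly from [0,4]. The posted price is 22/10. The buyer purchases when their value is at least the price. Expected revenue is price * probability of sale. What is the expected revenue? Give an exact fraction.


Step 1: Posted price r = 11/5, value support [0,4]
Step 2: P(v >= r) = (4 - 11/5)/4 = 9/20
Step 3: Expected revenue = r * P(v >= r) = 11/5 * 9/20
Step 4: Revenue = 99/100

99/100


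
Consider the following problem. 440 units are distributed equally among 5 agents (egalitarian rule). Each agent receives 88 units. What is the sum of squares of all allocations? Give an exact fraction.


Step 1: Each agent's share = 440/5 = 88
Step 2: Square of each share = (88)^2 = 7744
Step 3: Sum of squares = 5 * 7744 = 38720

38720


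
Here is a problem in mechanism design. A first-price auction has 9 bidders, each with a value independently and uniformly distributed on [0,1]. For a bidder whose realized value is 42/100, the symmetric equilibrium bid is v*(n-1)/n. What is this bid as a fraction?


Step 1: The symmetric BNE bidding function is b(v) = v * (n-1) / n
Step 2: Substitute v = 21/50 and n = 9
Step 3: b = 21/50 * 8/9
Step 4: b = 28/75

28/75


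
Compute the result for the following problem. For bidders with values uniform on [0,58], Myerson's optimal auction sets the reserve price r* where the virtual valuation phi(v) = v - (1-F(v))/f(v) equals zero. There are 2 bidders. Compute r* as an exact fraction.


Step 1: For U[0,58], F(v) = v/58 and f(v) = 1/58
Step 2: phi(v) = v - (1 - v/58)/(1/58) = v - (58 - v) = 2v - 58
Step 3: Set phi(r*) = 0: 2r* - 58 = 0
Step 4: r* = 58/2 = 29 (the number of bidders n = 2 does not enter)

29


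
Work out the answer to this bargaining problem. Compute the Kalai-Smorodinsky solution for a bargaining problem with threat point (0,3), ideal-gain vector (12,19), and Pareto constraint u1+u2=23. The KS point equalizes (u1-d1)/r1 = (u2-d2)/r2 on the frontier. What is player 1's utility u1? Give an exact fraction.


Step 1: At the KS point, (u1-d1)/r1 = (u2-d2)/r2 = t and u1+u2 = 23
Step 2: u1 = d1 + r1*t and u2 = d2 + r2*t, so (d1 + r1*t) + (d2 + r2*t) = 23
Step 3: t = (23 - 0 - 3)/(12 + 19) = 20/31
Step 4: u1 = d1 + r1*t = 0 + 12 * 20/31 = 240/31
Step 5: (Check: u2 = d2 + r2*t = 473/31; u1+u2 = 240/31 + 473/31 = 23, on the frontier.)

240/31


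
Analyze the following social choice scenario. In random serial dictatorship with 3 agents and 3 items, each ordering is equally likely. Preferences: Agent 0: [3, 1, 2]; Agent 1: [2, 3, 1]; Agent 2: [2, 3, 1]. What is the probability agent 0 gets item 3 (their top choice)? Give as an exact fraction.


Step 1: Agent 0 wants item 3
Step 2: There are 6 possible orderings of agents
Step 3: In 4 orderings, agent 0 gets item 3
Step 4: Probability = 4/6 = 2/3

2/3


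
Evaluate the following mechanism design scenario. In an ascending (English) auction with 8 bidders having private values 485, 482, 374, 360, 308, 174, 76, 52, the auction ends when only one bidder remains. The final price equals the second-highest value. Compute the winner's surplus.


Step 1: Identify the highest value: 485
Step 2: Identify the second-highest value: 482
Step 3: The final price = second-highest value = 482
Step 4: Surplus = 485 - 482 = 3

3


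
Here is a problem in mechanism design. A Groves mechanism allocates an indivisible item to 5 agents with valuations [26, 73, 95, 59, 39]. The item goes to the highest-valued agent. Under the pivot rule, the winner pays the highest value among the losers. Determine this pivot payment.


Step 1: The efficient winner is agent 2 with value 95
Step 2: Other agents' values: [26, 73, 59, 39]
Step 3: Pivot payment = max(others) = 73
Step 4: The winner pays 73

73


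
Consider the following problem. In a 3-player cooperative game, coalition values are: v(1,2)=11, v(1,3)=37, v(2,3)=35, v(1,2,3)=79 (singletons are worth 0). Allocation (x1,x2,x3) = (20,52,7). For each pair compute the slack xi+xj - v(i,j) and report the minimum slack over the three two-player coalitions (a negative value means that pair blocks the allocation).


Step 1: Slack for coalition (1,2): x1+x2 - v12 = 72 - 11 = 61
Step 2: Slack for coalition (1,3): x1+x3 - v13 = 27 - 37 = -10
Step 3: Slack for coalition (2,3): x2+x3 - v23 = 59 - 35 = 24
Step 4: Minimum slack = min(61, -10, 24) = -10, attained by (1,3); coalition (1,3) can block (slack < 0), so the allocation is not in the core

-10


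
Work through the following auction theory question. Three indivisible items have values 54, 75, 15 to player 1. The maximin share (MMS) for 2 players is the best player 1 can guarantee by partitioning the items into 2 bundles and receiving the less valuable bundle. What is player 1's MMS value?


Step 1: Item values = 54, 75, 15
Step 2: Enumerate all 2-bundle partitions and take the smaller bundle:
  Partition 1: {54} vs {75,15} -> bundles 54, 90; min = 54
  Partition 2: {75} vs {54,15} -> bundles 75, 69; min = 69
  Partition 3: {15} vs {54,75} -> bundles 15, 129; min = 15
Step 3: MMS = max(54, 69, 15) = 69

69


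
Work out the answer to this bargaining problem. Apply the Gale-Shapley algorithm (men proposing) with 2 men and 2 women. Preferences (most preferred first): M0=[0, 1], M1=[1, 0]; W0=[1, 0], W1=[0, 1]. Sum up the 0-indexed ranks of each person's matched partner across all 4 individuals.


Step 1: Run Gale-Shapley (men propose, women hold best offer):
  M0 proposes to W0; she accepts
  M1 proposes to W1; she accepts
Step 2: Final matching: W0-M0, W1-M1
Step 3: 0-indexed ranks (man's rank of his match, then woman's): 0 + 1 + 0 + 1
Step 4: Total rank sum = 2

2


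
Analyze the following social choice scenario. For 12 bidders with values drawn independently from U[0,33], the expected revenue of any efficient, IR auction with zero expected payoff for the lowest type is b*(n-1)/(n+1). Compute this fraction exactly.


Step 1: By Revenue Equivalence, expected revenue = b*(n-1)/(n+1)
Step 2: Substituting n = 12, b = 33
Step 3: Revenue = 33*(12-1)/(12+1) = 33*11/13
Step 4: Revenue = 363/13

363/13


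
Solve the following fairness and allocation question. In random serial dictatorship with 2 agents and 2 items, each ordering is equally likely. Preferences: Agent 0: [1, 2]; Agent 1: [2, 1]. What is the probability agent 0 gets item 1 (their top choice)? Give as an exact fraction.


Step 1: Agent 0 wants item 1
Step 2: There are 2 possible orderings of agents
Step 3: In 2 orderings, agent 0 gets item 1
Step 4: Probability = 2/2 = 1

1


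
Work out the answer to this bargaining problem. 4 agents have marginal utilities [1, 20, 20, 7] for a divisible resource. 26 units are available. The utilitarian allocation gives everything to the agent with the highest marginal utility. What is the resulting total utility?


Step 1: The marginal utilities are [1, 20, 20, 7]
Step 2: The highest marginal utility is 20
Step 3: All 26 units go to that agent
Step 4: Total utility = 20 * 26 = 520

520


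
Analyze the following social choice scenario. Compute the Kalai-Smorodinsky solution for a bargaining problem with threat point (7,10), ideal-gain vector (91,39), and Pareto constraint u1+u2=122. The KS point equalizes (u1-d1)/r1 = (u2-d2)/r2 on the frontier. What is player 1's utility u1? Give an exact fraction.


Step 1: At the KS point, (u1-d1)/r1 = (u2-d2)/r2 = t and u1+u2 = 122
Step 2: u1 = d1 + r1*t and u2 = d2 + r2*t, so (d1 + r1*t) + (d2 + r2*t) = 122
Step 3: t = (122 - 7 - 10)/(91 + 39) = 105/130 = 21/26
Step 4: u1 = d1 + r1*t = 7 + 91 * 21/26 = 161/2
Step 5: (Check: u2 = d2 + r2*t = 83/2; u1+u2 = 161/2 + 83/2 = 122, on the frontier.)

161/2


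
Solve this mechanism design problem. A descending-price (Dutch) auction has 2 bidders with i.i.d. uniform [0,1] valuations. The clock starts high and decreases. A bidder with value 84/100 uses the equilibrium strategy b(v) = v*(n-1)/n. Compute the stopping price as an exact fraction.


Step 1: Dutch auctions are strategically equivalent to first-price auctions
Step 2: The equilibrium bid is b(v) = v*(n-1)/n
Step 3: b = 21/25 * 1/2
Step 4: b = 21/50

21/50


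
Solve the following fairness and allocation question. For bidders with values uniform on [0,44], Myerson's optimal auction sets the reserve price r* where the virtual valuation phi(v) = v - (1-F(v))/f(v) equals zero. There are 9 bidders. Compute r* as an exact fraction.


Step 1: For U[0,44], F(v) = v/44 and f(v) = 1/44
Step 2: phi(v) = v - (1 - v/44)/(1/44) = v - (44 - v) = 2v - 44
Step 3: Set phi(r*) = 0: 2r* - 44 = 0
Step 4: r* = 44/2 = 22 (the number of bidders n = 9 does not enter)

22


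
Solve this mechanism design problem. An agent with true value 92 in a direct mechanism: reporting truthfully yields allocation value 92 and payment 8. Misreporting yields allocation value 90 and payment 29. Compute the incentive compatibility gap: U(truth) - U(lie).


Step 1: U(truth) = value - payment = 92 - 8 = 84
Step 2: U(lie) = allocation - payment = 90 - 29 = 61
Step 3: IC gap = 84 - 61 = 23

23


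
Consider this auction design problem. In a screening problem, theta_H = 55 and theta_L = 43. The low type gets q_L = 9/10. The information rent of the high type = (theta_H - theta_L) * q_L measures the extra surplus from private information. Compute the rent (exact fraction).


Step 1: theta_H - theta_L = 55 - 43 = 12
Step 2: Information rent = (theta_H - theta_L) * q_L
Step 3: = 12 * 9/10
Step 4: = 54/5

54/5


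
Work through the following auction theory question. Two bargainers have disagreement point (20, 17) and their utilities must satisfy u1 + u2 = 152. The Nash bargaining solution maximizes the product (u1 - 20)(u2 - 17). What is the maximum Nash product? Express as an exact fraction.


Step 1: The Nash solution splits surplus symmetrically above the disagreement point
Step 2: u1 = (total + d1 - d2)/2 = (152 + 20 - 17)/2 = 155/2
Step 3: u2 = (total - d1 + d2)/2 = (152 - 20 + 17)/2 = 149/2
Step 4: Nash product = (155/2 - 20) * (149/2 - 17)
Step 5: = 115/2 * 115/2 = 13225/4

13225/4


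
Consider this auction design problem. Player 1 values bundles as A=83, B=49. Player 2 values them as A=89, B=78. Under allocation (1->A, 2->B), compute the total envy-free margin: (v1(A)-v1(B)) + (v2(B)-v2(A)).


Step 1: Player 1's margin = v1(A) - v1(B) = 83 - 49 = 34
Step 2: Player 2's margin = v2(B) - v2(A) = 78 - 89 = -11
Step 3: Total margin = 34 + -11 = 23

23


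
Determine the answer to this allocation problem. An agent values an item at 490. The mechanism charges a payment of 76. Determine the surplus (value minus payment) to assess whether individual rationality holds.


Step 1: Surplus = value - payment = 490 - 76 = 414
Step 2: IR is satisfied (surplus >= 0)

414


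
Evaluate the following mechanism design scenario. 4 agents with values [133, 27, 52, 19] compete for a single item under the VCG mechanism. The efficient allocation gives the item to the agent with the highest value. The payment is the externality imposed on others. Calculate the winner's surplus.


Step 1: The winner is the agent with the highest value: agent 0 with value 133
Step 2: Values of other agents: [27, 52, 19]
Step 3: VCG payment = max of others' values = 52
Step 4: Surplus = 133 - 52 = 81

81


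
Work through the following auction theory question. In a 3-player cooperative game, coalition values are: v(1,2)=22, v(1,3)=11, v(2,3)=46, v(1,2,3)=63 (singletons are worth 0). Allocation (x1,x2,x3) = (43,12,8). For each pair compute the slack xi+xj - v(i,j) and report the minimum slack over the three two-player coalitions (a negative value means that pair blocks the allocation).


Step 1: Slack for coalition (1,2): x1+x2 - v12 = 55 - 22 = 33
Step 2: Slack for coalition (1,3): x1+x3 - v13 = 51 - 11 = 40
Step 3: Slack for coalition (2,3): x2+x3 - v23 = 20 - 46 = -26
Step 4: Minimum slack = min(33, 40, -26) = -26, attained by (2,3); coalition (2,3) can block (slack < 0), so the allocation is not in the core

-26


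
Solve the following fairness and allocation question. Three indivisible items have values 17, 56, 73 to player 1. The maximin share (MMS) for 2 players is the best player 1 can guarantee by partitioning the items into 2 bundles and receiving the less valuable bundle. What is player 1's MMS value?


Step 1: Item values = 17, 56, 73
Step 2: Enumerate all 2-bundle partitions and take the smaller bundle:
  Partition 1: {17} vs {56,73} -> bundles 17, 129; min = 17
  Partition 2: {56} vs {17,73} -> bundles 56, 90; min = 56
  Partition 3: {73} vs {17,56} -> bundles 73, 73; min = 73
Step 3: MMS = max(17, 56, 73) = 73

73
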